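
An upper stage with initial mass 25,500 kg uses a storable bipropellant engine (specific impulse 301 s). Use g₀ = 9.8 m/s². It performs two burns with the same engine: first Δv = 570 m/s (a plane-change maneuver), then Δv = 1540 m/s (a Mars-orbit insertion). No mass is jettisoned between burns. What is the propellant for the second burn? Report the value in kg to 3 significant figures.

v_e = Isp · g₀ = 301 × 9.8 = 2949.8 m/s.
After the first burn: m = 25500 × exp(−570/2949.8) = 25500 × 0.82429 = 21,019.4 kg.
After the second burn: m = 21,019.4 × exp(−1540/2949.8) = 21,019.4 × 0.59329 = 12,470.6 kg.
Second-burn propellant = 21,019.4 − 12,470.6 = 8,548.8 kg.

propellant for the second burn ≈ 8550 kg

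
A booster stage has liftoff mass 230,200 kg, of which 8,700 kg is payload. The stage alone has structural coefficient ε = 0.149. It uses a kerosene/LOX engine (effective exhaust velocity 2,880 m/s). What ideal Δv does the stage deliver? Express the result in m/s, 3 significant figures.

Δv ≈ 4920 m/s

Stage wet mass = m₀ − payload = 230,200 − 8,700 = 221,500 kg.
Stage dry mass = ε × stage wet mass = 0.149 × 221,500 = 33,003.5 kg.
Burnout mass m_f = stage dry + payload = 33,003.5 + 8,700 = 41,703.5 kg.
Δv = v_e · ln(230,200/41,703.5) = 2880.0 × ln(5.52) = 2880.0 × 1.7084 ≈ 4920 m/s.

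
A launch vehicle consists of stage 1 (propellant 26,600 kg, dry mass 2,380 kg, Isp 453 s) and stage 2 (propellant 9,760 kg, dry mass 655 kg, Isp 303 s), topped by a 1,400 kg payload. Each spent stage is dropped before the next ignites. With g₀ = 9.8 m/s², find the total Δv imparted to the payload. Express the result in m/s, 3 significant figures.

Δv ≈ 9880 m/s

Ignition mass of stage 1 = 26,600+2,380 + 9,760+655 + 1,400 = 40,795 kg.
Stage 1: m₀ = 40,795 kg, m_f = 40,795 − 26,600 = 14,195 kg; Δv = 453×9.8×ln(2.874) = 4439.4×1.0557 ≈ 4687 m/s.
Stage 2: m₀ = 11,815 kg, m_f = 11,815 − 9,760 = 2,055 kg; Δv = 303×9.8×ln(5.749) = 2969.4×1.7491 ≈ 5194 m/s.
Total Δv = 4687 + 5194 = 9881 m/s.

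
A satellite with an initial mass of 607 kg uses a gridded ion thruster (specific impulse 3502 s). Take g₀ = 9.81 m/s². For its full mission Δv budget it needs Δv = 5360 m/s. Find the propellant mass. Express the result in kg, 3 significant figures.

propellant mass ≈ 87.7 kg

v_e = Isp · g₀ = 3502 × 9.81 = 34354.6 m/s.
m₀/m_f = exp(Δv / v_e) = exp(5360 / 34354.6) = exp(0.1560) = 1.1688.
m_f = 607 / 1.1688 = 519.336 kg, so propellant = m₀ − m_f = 607 − 519.336 = 87.664 kg.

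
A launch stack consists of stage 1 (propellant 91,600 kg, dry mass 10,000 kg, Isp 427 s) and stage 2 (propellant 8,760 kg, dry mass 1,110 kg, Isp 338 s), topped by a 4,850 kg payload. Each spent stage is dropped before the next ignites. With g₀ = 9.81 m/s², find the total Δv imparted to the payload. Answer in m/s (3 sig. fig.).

Ignition mass of stage 1 = 91,600+10,000 + 8,760+1,110 + 4,850 = 116,320 kg.
Stage 1: m₀ = 116,320 kg, m_f = 116,320 − 91,600 = 24,720 kg; Δv = 427×9.81×ln(4.706) = 4188.9×1.5487 ≈ 6487 m/s.
Stage 2: m₀ = 14,720 kg, m_f = 14,720 − 8,760 = 5,960 kg; Δv = 338×9.81×ln(2.47) = 3315.8×0.9041 ≈ 2998 m/s.
Total Δv = 6487 + 2998 = 9485 m/s.

Δv ≈ 9490 m/s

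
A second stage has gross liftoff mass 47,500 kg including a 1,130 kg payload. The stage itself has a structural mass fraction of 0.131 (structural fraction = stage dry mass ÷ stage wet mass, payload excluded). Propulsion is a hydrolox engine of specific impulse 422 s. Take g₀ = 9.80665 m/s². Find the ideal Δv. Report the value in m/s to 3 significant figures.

Stage wet mass = m₀ − payload = 47,500 − 1,130 = 46,370 kg.
Stage dry mass = ε × stage wet mass = 0.131 × 46,370 = 6,074.47 kg.
Burnout mass m_f = stage dry + payload = 6,074.47 + 1,130 = 7,204.47 kg.
v_e = Isp · g₀ = 422 × 9.80665 = 4138.4 m/s.
By the Tsiolkovsky rocket equation, Δv = v_e · ln(47,500/7,204.47) = 4138.4 × ln(6.593) = 4138.4 × 1.8860 ≈ 7805 m/s.

Δv ≈ 7810 m/s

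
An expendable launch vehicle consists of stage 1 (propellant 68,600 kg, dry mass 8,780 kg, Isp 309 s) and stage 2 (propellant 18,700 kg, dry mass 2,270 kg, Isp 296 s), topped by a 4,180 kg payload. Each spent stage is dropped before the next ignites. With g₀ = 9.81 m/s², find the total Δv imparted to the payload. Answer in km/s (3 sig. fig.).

Δv ≈ 7.30 km/s

Ignition mass of stage 1 = 68,600+8,780 + 18,700+2,270 + 4,180 = 102,530 kg.
Stage 1: m₀ = 102,530 kg, m_f = 102,530 − 68,600 = 33,930 kg; Δv = 309×9.81×ln(3.022) = 3031.3×1.1059 ≈ 3352 m/s.
Stage 2: m₀ = 25,150 kg, m_f = 25,150 − 18,700 = 6,450 kg; Δv = 296×9.81×ln(3.899) = 2903.8×1.3608 ≈ 3951 m/s.
Total Δv = 3352 + 3951 = 7303 m/s.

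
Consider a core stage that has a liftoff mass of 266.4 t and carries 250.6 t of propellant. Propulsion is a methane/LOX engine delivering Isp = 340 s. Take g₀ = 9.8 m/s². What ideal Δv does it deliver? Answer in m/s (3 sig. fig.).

Δv ≈ 9410 m/s

v_e = Isp · g₀ = 340 × 9.8 = 3332.0 m/s.
m_f = m₀ − m_prop = 266.4 − 250.6 = 15.8 t.
By the Tsiolkovsky rocket equation, Δv = v_e · ln(m₀/m_f) = 3332.0 × ln(16.86) = 3332.0 × 2.8250 ≈ 9412.9 m/s.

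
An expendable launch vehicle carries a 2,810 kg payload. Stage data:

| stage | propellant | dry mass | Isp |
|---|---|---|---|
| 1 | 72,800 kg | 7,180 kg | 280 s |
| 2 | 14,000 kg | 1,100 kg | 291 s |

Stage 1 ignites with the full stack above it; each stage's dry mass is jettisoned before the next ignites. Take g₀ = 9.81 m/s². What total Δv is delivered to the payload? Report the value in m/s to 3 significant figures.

Ignition mass of stage 1 = 72,800+7,180 + 14,000+1,100 + 2,810 = 97,890 kg.
Stage 1: m₀ = 97,890 kg, m_f = 97,890 − 72,800 = 25,090 kg; Δv = 280×9.81×ln(3.902) = 2746.8×1.3614 ≈ 3739 m/s.
Stage 2: m₀ = 17,910 kg, m_f = 17,910 − 14,000 = 3,910 kg; Δv = 291×9.81×ln(4.581) = 2854.7×1.5218 ≈ 4344 m/s.
Total Δv = 3739 + 4344 = 8083 m/s.

Δv ≈ 8080 m/s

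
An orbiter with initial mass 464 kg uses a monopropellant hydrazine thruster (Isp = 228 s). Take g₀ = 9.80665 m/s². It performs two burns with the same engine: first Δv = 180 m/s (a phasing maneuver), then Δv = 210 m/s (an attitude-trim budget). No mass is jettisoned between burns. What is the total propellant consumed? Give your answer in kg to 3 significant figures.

v_e = Isp · g₀ = 228 × 9.80665 = 2235.9 m/s.
After the first burn: m = 464 × exp(−180/2235.9) = 464 × 0.92265 = 428.11 kg.
After the second burn: m = 428.11 × exp(−210/2235.9) = 428.11 × 0.91035 = 389.73 kg.
Total propellant = m₀ − m_final = 464 − 389.73 = 74.27 kg.

total propellant consumed ≈ 74.3 kg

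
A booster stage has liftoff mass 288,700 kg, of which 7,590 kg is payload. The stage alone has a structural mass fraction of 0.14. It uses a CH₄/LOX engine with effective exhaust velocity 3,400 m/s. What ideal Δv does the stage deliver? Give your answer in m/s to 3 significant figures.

Stage wet mass = m₀ − payload = 288,700 − 7,590 = 281,110 kg.
Stage dry mass = ε × stage wet mass = 0.14 × 281,110 = 39,355.4 kg.
Burnout mass m_f = stage dry + payload = 39,355.4 + 7,590 = 46,945.4 kg.
Using Δv = v_e ln(m₀/m_f): Δv = v_e · ln(288,700/46,945.4) = 3400.0 × ln(6.15) = 3400.0 × 1.8164 ≈ 6176 m/s.

Δv ≈ 6180 m/s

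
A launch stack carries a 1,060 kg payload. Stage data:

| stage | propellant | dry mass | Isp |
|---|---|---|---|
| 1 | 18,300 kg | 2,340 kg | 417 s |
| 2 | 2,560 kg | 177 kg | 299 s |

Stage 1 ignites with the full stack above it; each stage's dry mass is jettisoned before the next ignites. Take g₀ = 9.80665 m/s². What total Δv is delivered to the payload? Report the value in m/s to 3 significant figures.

Ignition mass of stage 1 = 18,300+2,340 + 2,560+177 + 1,060 = 24,437 kg.
Stage 1: m₀ = 24,437 kg, m_f = 24,437 − 18,300 = 6,137 kg; Δv = 417×9.80665×ln(3.982) = 4089.4×1.3818 ≈ 5651 m/s.
Stage 2: m₀ = 3,797 kg, m_f = 3,797 − 2,560 = 1,237 kg; Δv = 299×9.80665×ln(3.07) = 2932.2×1.1215 ≈ 3289 m/s.
Total Δv = 5651 + 3289 = 8940 m/s.

Δv ≈ 8940 m/s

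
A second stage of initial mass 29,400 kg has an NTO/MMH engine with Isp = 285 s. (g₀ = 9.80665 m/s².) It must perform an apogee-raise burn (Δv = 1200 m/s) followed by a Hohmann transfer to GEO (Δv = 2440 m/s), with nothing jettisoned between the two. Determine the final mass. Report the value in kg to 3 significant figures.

v_e = Isp · g₀ = 285 × 9.80665 = 2794.9 m/s.
After the first burn: m = 29400 × exp(−1200/2794.9) = 29400 × 0.65093 = 19,137.3 kg.
After the second burn: m = 19,137.3 × exp(−2440/2794.9) = 19,137.3 × 0.41769 = 7,993.46 kg.

final mass ≈ 7990 kg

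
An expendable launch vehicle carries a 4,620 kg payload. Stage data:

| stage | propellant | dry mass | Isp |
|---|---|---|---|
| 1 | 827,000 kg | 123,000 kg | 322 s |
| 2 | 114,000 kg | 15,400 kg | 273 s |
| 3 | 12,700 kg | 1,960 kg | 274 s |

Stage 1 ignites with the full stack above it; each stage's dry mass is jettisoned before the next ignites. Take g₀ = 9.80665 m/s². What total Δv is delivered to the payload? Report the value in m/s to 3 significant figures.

Ignition mass of stage 1 = 827,000+123,000 + 114,000+15,400 + 12,700+1,960 + 4,620 = 1,098,680 kg.
Stage 1: m₀ = 1,098,680 kg, m_f = 1,098,680 − 827,000 = 271,680 kg; Δv = 322×9.80665×ln(4.044) = 3157.7×1.3972 ≈ 4412 m/s.
Stage 2: m₀ = 148,680 kg, m_f = 148,680 − 114,000 = 34,680 kg; Δv = 273×9.80665×ln(4.287) = 2677.2×1.4556 ≈ 3897 m/s.
Stage 3: m₀ = 19,280 kg, m_f = 19,280 − 12,700 = 6,580 kg; Δv = 274×9.80665×ln(2.93) = 2687.0×1.0750 ≈ 2889 m/s.
Total Δv = 4412 + 3897 + 2889 = 11198 m/s.

Δv ≈ 11200 m/s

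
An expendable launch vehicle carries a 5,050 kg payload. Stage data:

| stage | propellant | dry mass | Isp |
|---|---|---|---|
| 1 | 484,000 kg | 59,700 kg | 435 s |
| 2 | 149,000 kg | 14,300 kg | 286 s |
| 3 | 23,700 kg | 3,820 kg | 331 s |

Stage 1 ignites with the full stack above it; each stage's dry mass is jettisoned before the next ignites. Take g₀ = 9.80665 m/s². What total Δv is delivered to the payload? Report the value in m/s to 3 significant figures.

Δv ≈ 12800 m/s

Ignition mass of stage 1 = 484,000+59,700 + 149,000+14,300 + 23,700+3,820 + 5,050 = 739,570 kg.
Stage 1: m₀ = 739,570 kg, m_f = 739,570 − 484,000 = 255,570 kg; Δv = 435×9.80665×ln(2.894) = 4265.9×1.0626 ≈ 4533 m/s.
Stage 2: m₀ = 195,870 kg, m_f = 195,870 − 149,000 = 46,870 kg; Δv = 286×9.80665×ln(4.179) = 2804.7×1.4301 ≈ 4011 m/s.
Stage 3: m₀ = 32,570 kg, m_f = 32,570 − 23,700 = 8,870 kg; Δv = 331×9.80665×ln(3.672) = 3246.0×1.3007 ≈ 4222 m/s.
Total Δv = 4533 + 4011 + 4222 = 12766 m/s.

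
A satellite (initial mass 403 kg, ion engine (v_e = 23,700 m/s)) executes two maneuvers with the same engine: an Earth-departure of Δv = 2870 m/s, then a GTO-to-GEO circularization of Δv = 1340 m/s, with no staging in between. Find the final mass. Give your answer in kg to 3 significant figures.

final mass ≈ 337 kg

After the first burn: m = 403 × exp(−2870/23700.0) = 403 × 0.88595 = 357.038 kg.
After the second burn: m = 357.038 × exp(−1340/23700.0) = 357.038 × 0.94503 = 337.412 kg.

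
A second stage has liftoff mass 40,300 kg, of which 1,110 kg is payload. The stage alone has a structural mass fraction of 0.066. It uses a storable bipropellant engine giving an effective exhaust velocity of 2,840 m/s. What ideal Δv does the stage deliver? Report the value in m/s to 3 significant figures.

Δv ≈ 6780 m/s

Stage wet mass = m₀ − payload = 40,300 − 1,110 = 39,190 kg.
Stage dry mass = ε × stage wet mass = 0.066 × 39,190 = 2,586.54 kg.
Burnout mass m_f = stage dry + payload = 2,586.54 + 1,110 = 3,696.54 kg.
Δv = v_e · ln(40,300/3,696.54) = 2840.0 × ln(10.9) = 2840.0 × 2.3890 ≈ 6785 m/s.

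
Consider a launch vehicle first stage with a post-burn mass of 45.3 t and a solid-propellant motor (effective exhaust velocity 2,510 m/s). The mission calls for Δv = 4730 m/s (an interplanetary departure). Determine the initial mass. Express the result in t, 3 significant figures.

m₀/m_f = exp(Δv / v_e) = exp(4730 / 2510.0) = exp(1.8845) = 6.5828.
m₀ = m_f × 6.5828 = 45.3 × 6.5828 = 298.201 t.

initial mass ≈ 298 t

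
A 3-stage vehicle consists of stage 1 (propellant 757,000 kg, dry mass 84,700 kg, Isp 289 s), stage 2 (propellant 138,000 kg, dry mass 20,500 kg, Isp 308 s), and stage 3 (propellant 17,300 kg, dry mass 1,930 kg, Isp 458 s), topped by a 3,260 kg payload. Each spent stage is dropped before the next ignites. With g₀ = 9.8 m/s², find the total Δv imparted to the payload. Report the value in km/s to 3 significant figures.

Ignition mass of stage 1 = 757,000+84,700 + 138,000+20,500 + 17,300+1,930 + 3,260 = 1,022,690 kg.
Stage 1: m₀ = 1,022,690 kg, m_f = 1,022,690 − 757,000 = 265,690 kg; Δv = 289×9.8×ln(3.849) = 2832.2×1.3479 ≈ 3817 m/s.
Stage 2: m₀ = 180,990 kg, m_f = 180,990 − 138,000 = 42,990 kg; Δv = 308×9.8×ln(4.21) = 3018.4×1.4375 ≈ 4339 m/s.
Stage 3: m₀ = 22,490 kg, m_f = 22,490 − 17,300 = 5,190 kg; Δv = 458×9.8×ln(4.333) = 4488.4×1.4663 ≈ 6582 m/s.
Total Δv = 3817 + 4339 + 6582 = 14738 m/s.

Δv ≈ 14.7 km/s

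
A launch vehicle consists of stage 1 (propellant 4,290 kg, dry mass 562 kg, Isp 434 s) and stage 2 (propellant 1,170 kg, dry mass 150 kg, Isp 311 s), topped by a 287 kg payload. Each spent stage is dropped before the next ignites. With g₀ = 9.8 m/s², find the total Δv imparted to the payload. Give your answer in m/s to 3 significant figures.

Ignition mass of stage 1 = 4,290+562 + 1,170+150 + 287 = 6,459 kg.
Stage 1: m₀ = 6,459 kg, m_f = 6,459 − 4,290 = 2,169 kg; Δv = 434×9.8×ln(2.978) = 4253.2×1.0912 ≈ 4641 m/s.
Stage 2: m₀ = 1,607 kg, m_f = 1,607 − 1,170 = 437 kg; Δv = 311×9.8×ln(3.677) = 3047.8×1.3022 ≈ 3969 m/s.
Total Δv = 4641 + 3969 = 8610 m/s.

Δv ≈ 8610 m/s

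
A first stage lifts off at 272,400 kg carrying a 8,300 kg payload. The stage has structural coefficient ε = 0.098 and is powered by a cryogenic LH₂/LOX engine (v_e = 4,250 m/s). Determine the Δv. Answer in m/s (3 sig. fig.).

Stage wet mass = m₀ − payload = 272,400 − 8,300 = 264,100 kg.
Stage dry mass = ε × stage wet mass = 0.098 × 264,100 = 25,881.8 kg.
Burnout mass m_f = stage dry + payload = 25,881.8 + 8,300 = 34,181.8 kg.
Δv = v_e · ln(272,400/34,181.8) = 4250.0 × ln(7.969) = 4250.0 × 2.0756 ≈ 8821 m/s.

Δv ≈ 8820 m/s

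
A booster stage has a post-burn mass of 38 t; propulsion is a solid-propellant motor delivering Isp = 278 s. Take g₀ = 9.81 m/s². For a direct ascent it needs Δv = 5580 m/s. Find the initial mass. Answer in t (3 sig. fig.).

initial mass ≈ 294 t

v_e = Isp · g₀ = 278 × 9.81 = 2727.2 m/s.
m₀/m_f = exp(Δv / v_e) = exp(5580 / 2727.2) = exp(2.0461) = 7.7374.
m₀ = m_f × 7.7374 = 38 × 7.7374 = 294.021 t.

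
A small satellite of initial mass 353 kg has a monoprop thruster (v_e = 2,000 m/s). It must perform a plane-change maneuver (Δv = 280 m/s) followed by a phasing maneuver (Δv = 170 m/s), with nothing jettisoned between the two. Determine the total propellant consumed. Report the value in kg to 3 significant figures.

After the first burn: m = 353 × exp(−280/2000.0) = 353 × 0.86936 = 306.884 kg.
After the second burn: m = 306.884 × exp(−170/2000.0) = 306.884 × 0.91851 = 281.876 kg.
Total propellant = m₀ − m_final = 353 − 281.876 = 71.124 kg.

total propellant consumed ≈ 71.1 kg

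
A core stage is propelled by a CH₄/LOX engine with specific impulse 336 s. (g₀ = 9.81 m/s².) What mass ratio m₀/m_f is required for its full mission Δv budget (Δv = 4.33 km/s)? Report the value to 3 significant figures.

mass ratio ≈ 3.72

v_e = Isp · g₀ = 336 × 9.81 = 3296.2 m/s.
From the ideal rocket equation, m₀/m_f = exp(Δv / v_e) = exp(4330 / 3296.2) = exp(1.3136) = 3.7197.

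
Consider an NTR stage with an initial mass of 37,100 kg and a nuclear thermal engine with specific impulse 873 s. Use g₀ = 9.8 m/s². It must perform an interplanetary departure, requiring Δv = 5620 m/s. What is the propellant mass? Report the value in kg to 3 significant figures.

v_e = Isp · g₀ = 873 × 9.8 = 8555.4 m/s.
By the Tsiolkovsky rocket equation, m₀/m_f = exp(Δv / v_e) = exp(5620 / 8555.4) = exp(0.6569) = 1.9288.
m_f = 37,100 / 1.9288 = 19,234.8 kg, so propellant = m₀ − m_f = 37,100 − 19,234.8 = 17,865.2 kg.

propellant mass ≈ 17900 kg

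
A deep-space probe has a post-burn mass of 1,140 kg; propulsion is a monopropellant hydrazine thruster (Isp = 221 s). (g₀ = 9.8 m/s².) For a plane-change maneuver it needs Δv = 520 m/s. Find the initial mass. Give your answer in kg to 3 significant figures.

v_e = Isp · g₀ = 221 × 9.8 = 2165.8 m/s.
From the ideal rocket equation, m₀/m_f = exp(Δv / v_e) = exp(520 / 2165.8) = exp(0.2401) = 1.2714.
m₀ = m_f × 1.2714 = 1,140 × 1.2714 = 1,449.4 kg.

initial mass ≈ 1450 kg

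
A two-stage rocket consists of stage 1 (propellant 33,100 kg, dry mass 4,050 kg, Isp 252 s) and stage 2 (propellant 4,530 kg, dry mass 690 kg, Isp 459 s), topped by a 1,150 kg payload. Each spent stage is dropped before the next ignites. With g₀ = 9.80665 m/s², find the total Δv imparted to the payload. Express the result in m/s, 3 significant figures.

Ignition mass of stage 1 = 33,100+4,050 + 4,530+690 + 1,150 = 43,520 kg.
Stage 1: m₀ = 43,520 kg, m_f = 43,520 − 33,100 = 10,420 kg; Δv = 252×9.80665×ln(4.177) = 2471.3×1.4295 ≈ 3533 m/s.
Stage 2: m₀ = 6,370 kg, m_f = 6,370 − 4,530 = 1,840 kg; Δv = 459×9.80665×ln(3.462) = 4501.3×1.2418 ≈ 5590 m/s.
Total Δv = 3533 + 5590 = 9123 m/s.

Δv ≈ 9120 m/s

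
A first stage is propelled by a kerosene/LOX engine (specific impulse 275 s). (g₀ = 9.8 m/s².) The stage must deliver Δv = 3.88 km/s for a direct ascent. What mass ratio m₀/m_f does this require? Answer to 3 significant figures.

mass ratio ≈ 4.22

v_e = Isp · g₀ = 275 × 9.8 = 2695.0 m/s.
m₀/m_f = exp(Δv / v_e) = exp(3880 / 2695.0) = exp(1.4397) = 4.2194.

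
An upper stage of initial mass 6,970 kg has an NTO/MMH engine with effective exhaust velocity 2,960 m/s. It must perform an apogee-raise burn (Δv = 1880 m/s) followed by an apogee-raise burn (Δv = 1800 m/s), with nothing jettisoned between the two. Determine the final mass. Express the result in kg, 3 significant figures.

After the first burn: m = 6970 × exp(−1880/2960.0) = 6970 × 0.52986 = 3,693.12 kg.
After the second burn: m = 3,693.12 × exp(−1800/2960.0) = 3,693.12 × 0.54438 = 2,010.46 kg.

final mass ≈ 2010 kg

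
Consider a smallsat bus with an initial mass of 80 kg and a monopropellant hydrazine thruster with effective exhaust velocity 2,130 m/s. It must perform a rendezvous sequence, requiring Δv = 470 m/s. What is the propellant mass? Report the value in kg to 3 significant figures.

propellant mass ≈ 15.8 kg

By the Tsiolkovsky rocket equation, m₀/m_f = exp(Δv / v_e) = exp(470 / 2130.0) = exp(0.2207) = 1.2469.
m_f = 80 / 1.2469 = 64.1591 kg, so propellant = m₀ − m_f = 80 − 64.1591 = 15.8409 kg.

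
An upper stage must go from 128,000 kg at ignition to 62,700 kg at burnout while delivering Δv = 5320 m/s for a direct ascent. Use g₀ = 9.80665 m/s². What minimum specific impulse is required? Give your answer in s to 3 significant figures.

Isp ≈ 760 s

ln(m₀/m_f) = ln(128000/62700) = ln(2.041) = 0.7137.
v_e = Δv / ln(m₀/m_f) = 5320 / 0.7137 = 7454.4 m/s.
Isp = v_e / g₀ = 7454.4 / 9.80665 = 760.1 s.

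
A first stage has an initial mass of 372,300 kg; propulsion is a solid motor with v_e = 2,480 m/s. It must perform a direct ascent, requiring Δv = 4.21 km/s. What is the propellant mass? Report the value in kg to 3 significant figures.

m₀/m_f = exp(Δv / v_e) = exp(4210 / 2480.0) = exp(1.6976) = 5.4607.
m_f = 372,300 / 5.4607 = 68,178.1 kg, so propellant = m₀ − m_f = 372,300 − 68,178.1 = 304,121.9 kg.

propellant mass ≈ 304000 kg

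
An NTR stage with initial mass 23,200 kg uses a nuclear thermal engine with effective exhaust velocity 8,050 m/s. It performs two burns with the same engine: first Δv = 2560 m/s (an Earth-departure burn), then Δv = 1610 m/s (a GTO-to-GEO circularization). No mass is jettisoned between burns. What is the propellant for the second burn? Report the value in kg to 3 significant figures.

After the first burn: m = 23200 × exp(−2560/8050.0) = 23200 × 0.72759 = 16,880.1 kg.
After the second burn: m = 16,880.1 × exp(−1610/8050.0) = 16,880.1 × 0.81873 = 13,820.2 kg.
Second-burn propellant = 16,880.1 − 13,820.2 = 3,059.9 kg.

propellant for the second burn ≈ 3060 kg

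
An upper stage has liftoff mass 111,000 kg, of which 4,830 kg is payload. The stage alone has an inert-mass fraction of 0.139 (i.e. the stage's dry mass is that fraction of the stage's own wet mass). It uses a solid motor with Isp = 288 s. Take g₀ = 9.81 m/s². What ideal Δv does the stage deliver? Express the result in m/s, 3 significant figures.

Stage wet mass = m₀ − payload = 111,000 − 4,830 = 106,170 kg.
Stage dry mass = ε × stage wet mass = 0.139 × 106,170 = 14,757.6 kg.
Burnout mass m_f = stage dry + payload = 14,757.6 + 4,830 = 19,587.6 kg.
v_e = Isp · g₀ = 288 × 9.81 = 2825.3 m/s.
Δv = v_e · ln(111,000/19,587.6) = 2825.3 × ln(5.667) = 2825.3 × 1.7346 ≈ 4901 m/s.

Δv ≈ 4900 m/s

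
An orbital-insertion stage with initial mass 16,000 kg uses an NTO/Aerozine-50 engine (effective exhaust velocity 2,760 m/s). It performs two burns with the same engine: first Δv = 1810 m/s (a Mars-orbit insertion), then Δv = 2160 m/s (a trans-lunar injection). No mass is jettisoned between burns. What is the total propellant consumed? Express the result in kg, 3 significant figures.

After the first burn: m = 16000 × exp(−1810/2760.0) = 16000 × 0.51903 = 8,304.48 kg.
After the second burn: m = 8,304.48 × exp(−2160/2760.0) = 8,304.48 × 0.45721 = 3,796.89 kg.
Total propellant = m₀ − m_final = 16000 − 3,796.89 = 12,203.11 kg.

total propellant consumed ≈ 12200 kg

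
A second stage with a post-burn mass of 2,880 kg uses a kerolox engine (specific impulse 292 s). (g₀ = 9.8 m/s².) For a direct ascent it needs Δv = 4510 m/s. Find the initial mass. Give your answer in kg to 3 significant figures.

initial mass ≈ 13900 kg

v_e = Isp · g₀ = 292 × 9.8 = 2861.6 m/s.
m₀/m_f = exp(Δv / v_e) = exp(4510 / 2861.6) = exp(1.5760) = 4.8358.
m₀ = m_f × 4.8358 = 2,880 × 4.8358 = 13,927.1 kg.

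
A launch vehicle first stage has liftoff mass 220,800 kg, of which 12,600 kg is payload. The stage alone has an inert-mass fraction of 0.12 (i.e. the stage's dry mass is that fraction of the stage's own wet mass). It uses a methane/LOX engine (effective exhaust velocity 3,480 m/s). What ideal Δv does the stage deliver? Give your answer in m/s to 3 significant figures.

Δv ≈ 6160 m/s

Stage wet mass = m₀ − payload = 220,800 − 12,600 = 208,200 kg.
Stage dry mass = ε × stage wet mass = 0.12 × 208,200 = 24,984 kg.
Burnout mass m_f = stage dry + payload = 24,984 + 12,600 = 37,584 kg.
Rocket equation: Δv = v_e · ln(220,800/37,584) = 3480.0 × ln(5.875) = 3480.0 × 1.7707 ≈ 6162 m/s.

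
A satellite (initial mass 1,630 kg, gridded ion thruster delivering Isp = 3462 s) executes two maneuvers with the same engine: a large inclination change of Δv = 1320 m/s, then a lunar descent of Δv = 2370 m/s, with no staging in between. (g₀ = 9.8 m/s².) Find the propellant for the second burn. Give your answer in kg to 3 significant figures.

v_e = Isp · g₀ = 3462 × 9.8 = 33927.6 m/s.
After the first burn: m = 1630 × exp(−1320/33927.6) = 1630 × 0.96184 = 1,567.8 kg.
After the second burn: m = 1,567.8 × exp(−2370/33927.6) = 1,567.8 × 0.93253 = 1,462.02 kg.
Second-burn propellant = 1,567.8 − 1,462.02 = 105.78 kg.

propellant for the second burn ≈ 106 kg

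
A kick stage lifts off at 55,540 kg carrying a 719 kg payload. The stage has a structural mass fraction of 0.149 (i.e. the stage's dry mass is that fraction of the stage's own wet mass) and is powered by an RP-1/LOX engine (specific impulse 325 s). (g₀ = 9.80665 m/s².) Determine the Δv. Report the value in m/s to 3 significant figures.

Stage wet mass = m₀ − payload = 55,540 − 719 = 54,821 kg.
Stage dry mass = ε × stage wet mass = 0.149 × 54,821 = 8,168.33 kg.
Burnout mass m_f = stage dry + payload = 8,168.33 + 719 = 8,887.33 kg.
v_e = Isp · g₀ = 325 × 9.80665 = 3187.2 m/s.
Δv = v_e · ln(55,540/8,887.33) = 3187.2 × ln(6.249) = 3187.2 × 1.8325 ≈ 5840 m/s.

Δv ≈ 5840 m/s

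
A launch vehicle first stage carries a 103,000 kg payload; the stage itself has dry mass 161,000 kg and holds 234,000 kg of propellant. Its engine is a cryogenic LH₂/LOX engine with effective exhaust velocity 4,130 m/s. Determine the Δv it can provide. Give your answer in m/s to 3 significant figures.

Δv ≈ 2620 m/s

m₀ = payload + dry + propellant = 103,000 + 161,000 + 234,000 = 498,000 kg.
m_f = payload + dry = 103,000 + 161,000 = 264,000 kg.
Rocket equation: Δv = v_e · ln(m₀/m_f) = 4130.0 × ln(1.886) = 4130.0 × 0.6347 ≈ 2621.1 m/s.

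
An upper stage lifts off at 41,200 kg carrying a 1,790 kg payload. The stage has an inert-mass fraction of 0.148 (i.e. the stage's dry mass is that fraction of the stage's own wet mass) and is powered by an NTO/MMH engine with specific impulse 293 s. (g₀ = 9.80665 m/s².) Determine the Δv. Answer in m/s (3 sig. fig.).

Δv ≈ 4850 m/s

Stage wet mass = m₀ − payload = 41,200 − 1,790 = 39,410 kg.
Stage dry mass = ε × stage wet mass = 0.148 × 39,410 = 5,832.68 kg.
Burnout mass m_f = stage dry + payload = 5,832.68 + 1,790 = 7,622.68 kg.
v_e = Isp · g₀ = 293 × 9.80665 = 2873.3 m/s.
From the ideal rocket equation, Δv = v_e · ln(41,200/7,622.68) = 2873.3 × ln(5.405) = 2873.3 × 1.6873 ≈ 4848 m/s.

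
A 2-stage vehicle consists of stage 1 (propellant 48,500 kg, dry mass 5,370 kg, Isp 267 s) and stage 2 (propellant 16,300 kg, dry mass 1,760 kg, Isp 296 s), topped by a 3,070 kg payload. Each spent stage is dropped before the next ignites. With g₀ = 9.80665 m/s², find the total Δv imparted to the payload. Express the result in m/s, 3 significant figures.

Δv ≈ 7010 m/s

Ignition mass of stage 1 = 48,500+5,370 + 16,300+1,760 + 3,070 = 75,000 kg.
Stage 1: m₀ = 75,000 kg, m_f = 75,000 − 48,500 = 26,500 kg; Δv = 267×9.80665×ln(2.83) = 2618.4×1.0403 ≈ 2724 m/s.
Stage 2: m₀ = 21,130 kg, m_f = 21,130 − 16,300 = 4,830 kg; Δv = 296×9.80665×ln(4.375) = 2902.8×1.4758 ≈ 4284 m/s.
Total Δv = 2724 + 4284 = 7008 m/s.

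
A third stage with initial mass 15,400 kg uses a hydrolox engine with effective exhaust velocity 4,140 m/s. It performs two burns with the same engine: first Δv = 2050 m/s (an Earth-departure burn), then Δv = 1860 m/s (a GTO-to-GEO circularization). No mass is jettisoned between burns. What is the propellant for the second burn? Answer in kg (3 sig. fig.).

propellant for the second burn ≈ 3400 kg

After the first burn: m = 15400 × exp(−2050/4140.0) = 15400 × 0.60947 = 9,385.84 kg.
After the second burn: m = 9,385.84 × exp(−1860/4140.0) = 9,385.84 × 0.63809 = 5,989.01 kg.
Second-burn propellant = 9,385.84 − 5,989.01 = 3,396.83 kg.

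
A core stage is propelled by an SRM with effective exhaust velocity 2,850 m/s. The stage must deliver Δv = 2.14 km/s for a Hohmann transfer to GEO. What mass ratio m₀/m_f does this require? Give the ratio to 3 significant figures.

From the ideal rocket equation, m₀/m_f = exp(Δv / v_e) = exp(2140 / 2850.0) = exp(0.7509) = 2.1189.

mass ratio ≈ 2.12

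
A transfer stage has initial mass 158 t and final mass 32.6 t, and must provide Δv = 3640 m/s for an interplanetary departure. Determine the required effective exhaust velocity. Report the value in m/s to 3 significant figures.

ln(m₀/m_f) = ln(158000/32600) = ln(4.847) = 1.5783.
Using Δv = v_e ln(m₀/m_f): v_e = Δv / ln(m₀/m_f) = 3640 / 1.5783 = 2306.3 m/s.

v_e ≈ 2310 m/s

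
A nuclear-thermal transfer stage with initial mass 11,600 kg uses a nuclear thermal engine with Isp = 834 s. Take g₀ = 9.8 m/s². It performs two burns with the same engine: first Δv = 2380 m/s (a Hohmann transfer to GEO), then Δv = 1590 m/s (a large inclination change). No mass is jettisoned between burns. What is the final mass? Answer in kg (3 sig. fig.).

final mass ≈ 7140 kg

v_e = Isp · g₀ = 834 × 9.8 = 8173.2 m/s.
After the first burn: m = 11600 × exp(−2380/8173.2) = 11600 × 0.74737 = 8,669.49 kg.
After the second burn: m = 8,669.49 × exp(−1590/8173.2) = 8,669.49 × 0.82321 = 7,136.81 kg.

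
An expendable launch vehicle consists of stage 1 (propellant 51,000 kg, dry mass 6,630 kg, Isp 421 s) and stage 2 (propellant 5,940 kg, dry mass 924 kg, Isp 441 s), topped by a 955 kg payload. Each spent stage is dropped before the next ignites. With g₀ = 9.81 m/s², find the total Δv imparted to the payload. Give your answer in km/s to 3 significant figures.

Ignition mass of stage 1 = 51,000+6,630 + 5,940+924 + 955 = 65,449 kg.
Stage 1: m₀ = 65,449 kg, m_f = 65,449 − 51,000 = 14,449 kg; Δv = 421×9.81×ln(4.53) = 4130.0×1.5106 ≈ 6239 m/s.
Stage 2: m₀ = 7,819 kg, m_f = 7,819 − 5,940 = 1,879 kg; Δv = 441×9.81×ln(4.161) = 4326.2×1.4258 ≈ 6168 m/s.
Total Δv = 6239 + 6168 = 12407 m/s.

Δv ≈ 12.4 km/s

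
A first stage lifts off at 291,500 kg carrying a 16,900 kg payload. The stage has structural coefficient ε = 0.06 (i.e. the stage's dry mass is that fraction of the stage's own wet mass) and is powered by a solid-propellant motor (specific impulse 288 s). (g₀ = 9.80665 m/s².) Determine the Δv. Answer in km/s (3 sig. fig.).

Stage wet mass = m₀ − payload = 291,500 − 16,900 = 274,600 kg.
Stage dry mass = ε × stage wet mass = 0.06 × 274,600 = 16,476 kg.
Burnout mass m_f = stage dry + payload = 16,476 + 16,900 = 33,376 kg.
v_e = Isp · g₀ = 288 × 9.80665 = 2824.3 m/s.
By the Tsiolkovsky rocket equation, Δv = v_e · ln(291,500/33,376) = 2824.3 × ln(8.734) = 2824.3 × 2.1672 ≈ 6121 m/s.

Δv ≈ 6.12 km/s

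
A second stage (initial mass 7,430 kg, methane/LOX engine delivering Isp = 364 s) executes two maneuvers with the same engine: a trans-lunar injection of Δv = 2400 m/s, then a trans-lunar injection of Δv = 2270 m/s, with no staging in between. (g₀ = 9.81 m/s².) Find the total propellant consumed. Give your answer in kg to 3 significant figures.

v_e = Isp · g₀ = 364 × 9.81 = 3570.8 m/s.
After the first burn: m = 7430 × exp(−2400/3570.8) = 7430 × 0.51063 = 3,793.98 kg.
After the second burn: m = 3,793.98 × exp(−2270/3570.8) = 3,793.98 × 0.52956 = 2,009.14 kg.
Total propellant = m₀ − m_final = 7430 − 2,009.14 = 5,420.86 kg.

total propellant consumed ≈ 5420 kg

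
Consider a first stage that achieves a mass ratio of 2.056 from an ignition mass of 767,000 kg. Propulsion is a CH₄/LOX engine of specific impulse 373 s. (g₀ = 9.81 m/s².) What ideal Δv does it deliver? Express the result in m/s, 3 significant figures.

v_e = Isp · g₀ = 373 × 9.81 = 3659.1 m/s.
Using Δv = v_e ln(m₀/m_f): Δv = v_e · ln(2.056) = 3659.1 × 0.7208 ≈ 2637.4 m/s.

Δv ≈ 2640 m/s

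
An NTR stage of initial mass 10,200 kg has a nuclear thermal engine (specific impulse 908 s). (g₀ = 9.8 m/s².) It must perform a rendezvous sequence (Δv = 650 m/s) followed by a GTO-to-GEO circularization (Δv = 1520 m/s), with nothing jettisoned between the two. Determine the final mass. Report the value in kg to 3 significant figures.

final mass ≈ 7990 kg

v_e = Isp · g₀ = 908 × 9.8 = 8898.4 m/s.
After the first burn: m = 10200 × exp(−650/8898.4) = 10200 × 0.92956 = 9,481.51 kg.
After the second burn: m = 9,481.51 × exp(−1520/8898.4) = 9,481.51 × 0.84298 = 7,992.72 kg.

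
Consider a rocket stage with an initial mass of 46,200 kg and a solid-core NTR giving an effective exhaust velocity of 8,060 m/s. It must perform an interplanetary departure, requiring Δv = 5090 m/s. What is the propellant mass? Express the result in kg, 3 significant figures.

m₀/m_f = exp(Δv / v_e) = exp(5090 / 8060.0) = exp(0.6315) = 1.8805.
m_f = 46,200 / 1.8805 = 24,567.9 kg, so propellant = m₀ − m_f = 46,200 − 24,567.9 = 21,632.1 kg.

propellant mass ≈ 21600 kg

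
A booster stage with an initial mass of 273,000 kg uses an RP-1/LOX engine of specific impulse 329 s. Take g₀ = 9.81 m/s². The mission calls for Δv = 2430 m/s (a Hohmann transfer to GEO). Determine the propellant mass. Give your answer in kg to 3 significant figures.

propellant mass ≈ 144000 kg

v_e = Isp · g₀ = 329 × 9.81 = 3227.5 m/s.
From the ideal rocket equation, m₀/m_f = exp(Δv / v_e) = exp(2430 / 3227.5) = exp(0.7529) = 2.1232.
m_f = 273,000 / 2.1232 = 128,580 kg, so propellant = m₀ − m_f = 273,000 − 128,580 = 144,420 kg.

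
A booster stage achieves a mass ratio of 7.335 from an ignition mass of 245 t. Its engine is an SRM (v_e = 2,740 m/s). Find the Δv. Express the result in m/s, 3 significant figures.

Δv ≈ 5460 m/s

Δv = v_e · ln(7.335) = 2740.0 × 1.9927 ≈ 5459.9 m/s.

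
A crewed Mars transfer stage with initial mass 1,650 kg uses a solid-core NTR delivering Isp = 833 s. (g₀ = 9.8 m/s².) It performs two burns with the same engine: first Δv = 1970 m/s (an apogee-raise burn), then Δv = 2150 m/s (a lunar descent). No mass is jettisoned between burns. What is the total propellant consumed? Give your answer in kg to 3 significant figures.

total propellant consumed ≈ 654 kg

v_e = Isp · g₀ = 833 × 9.8 = 8163.4 m/s.
After the first burn: m = 1650 × exp(−1970/8163.4) = 1650 × 0.78559 = 1,296.22 kg.
After the second burn: m = 1,296.22 × exp(−2150/8163.4) = 1,296.22 × 0.76846 = 996.093 kg.
Total propellant = m₀ − m_final = 1650 − 996.093 = 653.907 kg.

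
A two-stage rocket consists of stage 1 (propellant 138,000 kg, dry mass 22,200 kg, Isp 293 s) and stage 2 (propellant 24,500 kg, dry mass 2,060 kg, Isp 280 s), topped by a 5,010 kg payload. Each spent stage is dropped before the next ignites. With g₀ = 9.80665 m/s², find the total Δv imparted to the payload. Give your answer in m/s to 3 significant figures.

Δv ≈ 7760 m/s

Ignition mass of stage 1 = 138,000+22,200 + 24,500+2,060 + 5,010 = 191,770 kg.
Stage 1: m₀ = 191,770 kg, m_f = 191,770 − 138,000 = 53,770 kg; Δv = 293×9.80665×ln(3.566) = 2873.3×1.2716 ≈ 3654 m/s.
Stage 2: m₀ = 31,570 kg, m_f = 31,570 − 24,500 = 7,070 kg; Δv = 280×9.80665×ln(4.465) = 2745.9×1.4963 ≈ 4109 m/s.
Total Δv = 3654 + 4109 = 7763 m/s.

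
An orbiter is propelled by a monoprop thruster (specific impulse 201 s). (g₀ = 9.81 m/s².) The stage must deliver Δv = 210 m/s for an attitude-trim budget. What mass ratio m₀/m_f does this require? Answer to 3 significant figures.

v_e = Isp · g₀ = 201 × 9.81 = 1971.8 m/s.
m₀/m_f = exp(Δv / v_e) = exp(210 / 1971.8) = exp(0.1065) = 1.1124.

mass ratio ≈ 1.11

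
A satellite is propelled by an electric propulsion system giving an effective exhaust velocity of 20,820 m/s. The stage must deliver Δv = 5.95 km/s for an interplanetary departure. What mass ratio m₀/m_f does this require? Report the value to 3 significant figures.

Using Δv = v_e ln(m₀/m_f): m₀/m_f = exp(Δv / v_e) = exp(5950 / 20820.0) = exp(0.2858) = 1.3308.

mass ratio ≈ 1.33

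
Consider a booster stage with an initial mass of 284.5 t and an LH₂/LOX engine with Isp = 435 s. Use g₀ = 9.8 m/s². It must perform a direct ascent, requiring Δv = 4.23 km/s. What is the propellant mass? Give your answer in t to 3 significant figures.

propellant mass ≈ 179 t

v_e = Isp · g₀ = 435 × 9.8 = 4263.0 m/s.
Using Δv = v_e ln(m₀/m_f): m₀/m_f = exp(Δv / v_e) = exp(4230 / 4263.0) = exp(0.9923) = 2.6973.
m_f = 284.5 / 2.6973 = 105.476 t, so propellant = m₀ − m_f = 284.5 − 105.476 = 179.024 t.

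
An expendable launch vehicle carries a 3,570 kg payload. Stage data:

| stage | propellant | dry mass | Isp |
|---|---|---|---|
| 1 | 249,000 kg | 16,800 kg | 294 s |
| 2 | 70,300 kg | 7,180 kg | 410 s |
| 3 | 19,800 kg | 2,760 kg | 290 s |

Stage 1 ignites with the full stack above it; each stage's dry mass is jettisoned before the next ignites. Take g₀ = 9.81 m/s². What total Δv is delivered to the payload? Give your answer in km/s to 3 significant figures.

Ignition mass of stage 1 = 249,000+16,800 + 70,300+7,180 + 19,800+2,760 + 3,570 = 369,410 kg.
Stage 1: m₀ = 369,410 kg, m_f = 369,410 − 249,000 = 120,410 kg; Δv = 294×9.81×ln(3.068) = 2884.1×1.1210 ≈ 3233 m/s.
Stage 2: m₀ = 103,610 kg, m_f = 103,610 − 70,300 = 33,310 kg; Δv = 410×9.81×ln(3.11) = 4022.1×1.1348 ≈ 4564 m/s.
Stage 3: m₀ = 26,130 kg, m_f = 26,130 − 19,800 = 6,330 kg; Δv = 290×9.81×ln(4.128) = 2844.9×1.4178 ≈ 4033 m/s.
Total Δv = 3233 + 4564 + 4033 = 11830 m/s.

Δv ≈ 11.8 km/s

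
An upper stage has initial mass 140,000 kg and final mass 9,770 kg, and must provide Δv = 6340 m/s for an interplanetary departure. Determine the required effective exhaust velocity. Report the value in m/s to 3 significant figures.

ln(m₀/m_f) = ln(140000/9770) = ln(14.33) = 2.6623.
By the Tsiolkovsky rocket equation, v_e = Δv / ln(m₀/m_f) = 6340 / 2.6623 = 2381.4 m/s.

v_e ≈ 2380 m/s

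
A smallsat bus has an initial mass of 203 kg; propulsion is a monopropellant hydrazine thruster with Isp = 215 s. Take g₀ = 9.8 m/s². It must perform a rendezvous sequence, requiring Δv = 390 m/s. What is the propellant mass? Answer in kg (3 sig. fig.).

propellant mass ≈ 34.3 kg

v_e = Isp · g₀ = 215 × 9.8 = 2107.0 m/s.
From the ideal rocket equation, m₀/m_f = exp(Δv / v_e) = exp(390 / 2107.0) = exp(0.1851) = 1.2033.
m_f = 203 / 1.2033 = 168.703 kg, so propellant = m₀ − m_f = 203 − 168.703 = 34.297 kg.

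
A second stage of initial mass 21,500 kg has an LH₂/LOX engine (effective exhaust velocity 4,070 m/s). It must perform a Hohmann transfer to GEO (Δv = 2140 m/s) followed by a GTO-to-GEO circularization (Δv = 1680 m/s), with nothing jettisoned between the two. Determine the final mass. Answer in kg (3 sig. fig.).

After the first burn: m = 21500 × exp(−2140/4070.0) = 21500 × 0.59108 = 12,708.2 kg.
After the second burn: m = 12,708.2 × exp(−1680/4070.0) = 12,708.2 × 0.66181 = 8,410.41 kg.

final mass ≈ 8410 kg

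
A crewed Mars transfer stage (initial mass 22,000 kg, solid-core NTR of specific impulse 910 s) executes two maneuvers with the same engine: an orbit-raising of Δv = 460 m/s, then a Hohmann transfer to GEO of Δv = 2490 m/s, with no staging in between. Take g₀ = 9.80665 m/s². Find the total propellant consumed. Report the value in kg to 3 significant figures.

total propellant consumed ≈ 6190 kg

v_e = Isp · g₀ = 910 × 9.80665 = 8924.1 m/s.
After the first burn: m = 22000 × exp(−460/8924.1) = 22000 × 0.94976 = 20,894.7 kg.
After the second burn: m = 20,894.7 × exp(−2490/8924.1) = 20,894.7 × 0.75652 = 15,807.3 kg.
Total propellant = m₀ − m_final = 22000 − 15,807.3 = 6,192.7 kg.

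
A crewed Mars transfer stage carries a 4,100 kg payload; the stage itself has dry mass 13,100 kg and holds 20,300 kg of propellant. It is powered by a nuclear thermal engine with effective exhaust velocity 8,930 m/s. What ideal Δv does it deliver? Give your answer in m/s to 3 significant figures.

m₀ = payload + dry + propellant = 4,100 + 13,100 + 20,300 = 37,500 kg.
m_f = payload + dry = 4,100 + 13,100 = 17,200 kg.
Using Δv = v_e ln(m₀/m_f): Δv = v_e · ln(m₀/m_f) = 8930.0 × ln(2.18) = 8930.0 × 0.7794 ≈ 6960.3 m/s.

Δv ≈ 6960 m/s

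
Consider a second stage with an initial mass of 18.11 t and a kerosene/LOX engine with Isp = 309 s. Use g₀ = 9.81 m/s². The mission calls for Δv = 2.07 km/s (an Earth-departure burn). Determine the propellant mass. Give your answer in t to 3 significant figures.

propellant mass ≈ 8.96 t

v_e = Isp · g₀ = 309 × 9.81 = 3031.3 m/s.
m₀/m_f = exp(Δv / v_e) = exp(2070 / 3031.3) = exp(0.6829) = 1.9796.
m_f = 18.11 / 1.9796 = 9.14831 t, so propellant = m₀ − m_f = 18.11 − 9.14831 = 8.96169 t.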